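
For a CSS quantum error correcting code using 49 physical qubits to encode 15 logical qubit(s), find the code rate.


Code rate R = k/n
= 15/49
= 0.3061

0.3061


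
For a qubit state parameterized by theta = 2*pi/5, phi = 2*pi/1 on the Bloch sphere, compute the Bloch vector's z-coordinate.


theta = 1.2566, phi = 6.2832
r_z = cos(theta) = 0.3090

0.3090


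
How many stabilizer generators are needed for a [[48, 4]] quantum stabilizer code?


For an [[n,k]] stabilizer code:
Number of stabilizer generators = n - k
= 48 - 4
= 44

44


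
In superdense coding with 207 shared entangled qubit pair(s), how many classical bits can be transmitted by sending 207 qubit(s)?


Superdense coding allows 2 classical bits per shared entangled pair.
207 pair(s) -> 2 * 207 = 414 classical bits

414


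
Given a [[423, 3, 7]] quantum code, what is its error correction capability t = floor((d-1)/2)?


Code parameters: [[423, 3, 7]], distance d = 7.
Number of correctable errors = floor((d-1)/2)
= floor((7 - 1)/2)
= floor(6/2)
= 3

3


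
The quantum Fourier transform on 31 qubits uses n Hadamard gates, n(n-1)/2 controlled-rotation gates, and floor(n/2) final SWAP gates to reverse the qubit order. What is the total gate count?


Hadamard gates: 31
Controlled rotations: n*(n-1)/2 = 31*30/2 = 465
SWAP gates: floor(n/2) = floor(31/2) = 15
Total = 31 + 465 + 15
= 511

511


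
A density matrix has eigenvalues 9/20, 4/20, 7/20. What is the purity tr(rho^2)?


tr(rho^2) = sum of eigenvalues squared
= (9/20)^2 + (4/20)^2 + (7/20)^2
= (81 + 16 + 49) / 400
= 146/400
= 0.3650

0.3650


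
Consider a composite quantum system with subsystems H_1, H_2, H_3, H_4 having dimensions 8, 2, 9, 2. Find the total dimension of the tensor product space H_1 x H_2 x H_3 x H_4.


dim(H_1 x H_2 x H_3 x H_4) = 8 * 2 * 9 * 2
= 16 * 9 * 2
= 144 * 2
= 288

288


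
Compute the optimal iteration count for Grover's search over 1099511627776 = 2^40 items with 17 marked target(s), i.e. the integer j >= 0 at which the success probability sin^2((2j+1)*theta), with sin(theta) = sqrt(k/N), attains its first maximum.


After j Grover iterations the success probability is P(j) = sin^2((2j+1)*theta), where sin(theta) = sqrt(k/N).
N = 2^40 = 1099511627776, k = 17
sin(theta) = sqrt(k/N) = 3.932099939e-06
theta = arcsin(sqrt(k/N)) = 3.932099939e-06 rad
P(j) reaches its first maximum when (2j+1)*theta is as close as possible to pi/2, i.e. j = round(pi/(4*theta) - 1/2).
pi/(4*theta) - 1/2 = 199739.6326
(For comparison, the common estimate pi/4 * sqrt(N/k) = 199740.1326; the exact maximiser is used here.)
Optimal iterations = 199740

199740


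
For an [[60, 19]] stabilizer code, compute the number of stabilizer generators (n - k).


For an [[n,k]] stabilizer code:
Number of stabilizer generators = n - k
= 60 - 19
= 41

41


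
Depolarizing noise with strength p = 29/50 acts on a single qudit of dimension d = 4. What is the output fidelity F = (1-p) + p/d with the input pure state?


F = (1-p) + p/d
= (1 - 0.5800) + 0.5800/4
= 0.4200 + 0.1450
= 0.5650

0.5650


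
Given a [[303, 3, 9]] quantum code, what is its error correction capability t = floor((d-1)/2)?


Code parameters: [[303, 3, 9]], distance d = 9.
Number of correctable errors = floor((d-1)/2)
= floor((9 - 1)/2)
= floor(8/2)
= 4

4


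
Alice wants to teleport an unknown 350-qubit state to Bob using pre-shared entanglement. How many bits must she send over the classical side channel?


Quantum teleportation requires 2 classical bits per qubit teleported.
350 qubit(s) -> 2 * 350 = 700 classical bits

700


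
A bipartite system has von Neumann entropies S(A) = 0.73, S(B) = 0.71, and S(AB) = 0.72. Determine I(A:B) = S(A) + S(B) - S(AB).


I(A:B) = S(A) + S(B) - S(AB)
= 0.73 + 0.71 - 0.72
= 0.7200

0.7200


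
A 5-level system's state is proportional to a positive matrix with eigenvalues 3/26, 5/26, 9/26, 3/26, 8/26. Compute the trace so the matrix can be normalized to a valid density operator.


tr(M) = sum of eigenvalues
= 3/26 + 5/26 + 9/26 + 3/26 + 8/26
= 28/26
= 1.0769

1.0769


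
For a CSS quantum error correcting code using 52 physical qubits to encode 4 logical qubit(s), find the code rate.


Code rate R = k/n
= 4/52
= 0.0769

0.0769


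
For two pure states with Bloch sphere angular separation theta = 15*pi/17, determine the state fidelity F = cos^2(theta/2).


For states separated by angle theta on Bloch sphere:
F = cos^2(theta/2)
theta = 15*pi/17 = 2.7720
theta/2 = 1.3860
cos(theta/2) = 0.1837
F = 0.0338

0.0338


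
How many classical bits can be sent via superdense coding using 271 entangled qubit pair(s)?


Superdense coding allows 2 classical bits per shared entangled pair.
271 pair(s) -> 2 * 271 = 542 classical bits

542


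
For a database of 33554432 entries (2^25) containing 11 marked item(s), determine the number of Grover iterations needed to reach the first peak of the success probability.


After j Grover iterations the success probability is P(j) = sin^2((2j+1)*theta), where sin(theta) = sqrt(k/N).
N = 2^25 = 33554432, k = 11
sin(theta) = sqrt(k/N) = 0.0005725605176
theta = arcsin(sqrt(k/N)) = 0.0005725605488 rad
P(j) reaches its first maximum when (2j+1)*theta is as close as possible to pi/2, i.e. j = round(pi/(4*theta) - 1/2).
pi/(4*theta) - 1/2 = 1371.2294
(For comparison, the common estimate pi/4 * sqrt(N/k) = 1371.7295; the exact maximiser is used here.)
Optimal iterations = 1371

1371


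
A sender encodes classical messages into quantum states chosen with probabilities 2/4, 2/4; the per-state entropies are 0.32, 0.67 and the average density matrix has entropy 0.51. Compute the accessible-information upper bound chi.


chi = S(rho) - sum_i p_i * S(rho_i)
Weighted entropy = 2/4 * 0.32 + 2/4 * 0.67
= 0.4950
chi = 0.51 - 0.4950
= 0.0150

0.0150


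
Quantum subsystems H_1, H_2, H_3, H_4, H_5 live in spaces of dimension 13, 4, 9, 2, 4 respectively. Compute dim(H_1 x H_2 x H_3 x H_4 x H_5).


dim(H_1 x H_2 x H_3 x H_4 x H_5) = 13 * 4 * 9 * 2 * 4
= 52 * 9 * 2 * 4
= 468 * 2 * 4
= 936 * 4
= 3744

3744


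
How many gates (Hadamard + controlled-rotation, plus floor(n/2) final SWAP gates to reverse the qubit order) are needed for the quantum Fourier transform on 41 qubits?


Hadamard gates: 41
Controlled rotations: n*(n-1)/2 = 41*40/2 = 820
SWAP gates: floor(n/2) = floor(41/2) = 20
Total = 41 + 820 + 20
= 881

881


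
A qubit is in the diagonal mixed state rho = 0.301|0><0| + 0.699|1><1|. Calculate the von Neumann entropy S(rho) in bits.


S = -p*log2(p) - (1-p)*log2(1-p)
p = 0.3010, 1-p = 0.6990
= -0.3010 * log2(0.3010) - 0.6990 * log2(0.6990)
= -(-0.5214) - (-0.3611)
= 0.8825

0.8825


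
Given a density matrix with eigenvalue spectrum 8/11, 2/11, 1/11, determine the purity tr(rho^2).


tr(rho^2) = sum of eigenvalues squared
= (8/11)^2 + (2/11)^2 + (1/11)^2
= (64 + 4 + 1) / 121
= 69/121
= 0.5702

0.5702


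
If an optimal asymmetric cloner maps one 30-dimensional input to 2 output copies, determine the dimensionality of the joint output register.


Output space = H^(tensor 2) where dim(H) = 30
dim = 30^2
= 900

900


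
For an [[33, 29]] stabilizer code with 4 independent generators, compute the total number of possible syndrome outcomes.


Each stabilizer generator gives a binary (+1 or -1) measurement outcome.
With 4 independent generators:
Total syndromes = 2^4
= 16

16


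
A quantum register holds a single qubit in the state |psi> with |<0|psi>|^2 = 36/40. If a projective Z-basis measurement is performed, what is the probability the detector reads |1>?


|alpha|^2 = 36/40 = 0.9000
|beta|^2 = 1 - 36/40 = 4/40 = 0.1000
P(|1>) = |beta|^2 = 0.1000

0.1000


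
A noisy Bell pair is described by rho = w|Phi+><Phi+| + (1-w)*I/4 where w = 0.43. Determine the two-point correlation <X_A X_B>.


|Phi+> = (|00> + |11>)/sqrt(2)
For the pure Bell state, <X_A X_B> = +1 (Bell-state Pauli correlator).
The maximally-mixed part I/4 has tr(I/4 * P tensor P) = 0 for any traceless Pauli P.
So <X_A X_B>_rho = w * (+1) + (1 - w) * 0
= 0.43 * (+1)
= 0.4300

0.4300


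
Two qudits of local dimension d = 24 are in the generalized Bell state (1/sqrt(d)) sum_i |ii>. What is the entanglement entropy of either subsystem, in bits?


For a maximally entangled state in d x d:
S = log2(d) = log2(24)
= 4.5850

4.5850


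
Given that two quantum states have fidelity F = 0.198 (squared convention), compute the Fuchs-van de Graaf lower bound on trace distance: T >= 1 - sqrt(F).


Fuchs-van de Graaf (squared-fidelity convention): 1 - sqrt(F) <= T <= sqrt(1 - F).
Lower bound: T >= 1 - sqrt(F)
sqrt(F) = sqrt(0.198) = 0.4450
T >= 1 - 0.4450
T >= 0.5550

0.5550


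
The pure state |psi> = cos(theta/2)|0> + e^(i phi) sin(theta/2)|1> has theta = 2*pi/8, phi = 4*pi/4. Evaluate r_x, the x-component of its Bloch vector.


theta = 0.7854, phi = 3.1416
r_x = sin(theta)*cos(phi) = 0.7071 * -1.0000
r_x = -0.7071

-0.7071


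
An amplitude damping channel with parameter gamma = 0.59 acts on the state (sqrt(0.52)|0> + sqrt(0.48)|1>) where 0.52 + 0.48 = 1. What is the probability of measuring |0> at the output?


For amplitude damping with parameter gamma on state sqrt(a)|0> + sqrt(b)|1>:
alpha^2 = 0.52, beta^2 = 0.48
P(|0>) = alpha^2 + gamma * beta^2
= 0.52 + 0.59 * 0.48
= 0.52 + 0.2832
= 0.8032

0.8032


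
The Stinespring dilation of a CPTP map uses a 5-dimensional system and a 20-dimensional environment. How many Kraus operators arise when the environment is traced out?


Tracing out the environment in an orthonormal basis {|i>_E} gives Kraus operators K_i = <i|_E U |0>_E.
Number of Kraus operators = dim(H_env) = d_env
= 20

20


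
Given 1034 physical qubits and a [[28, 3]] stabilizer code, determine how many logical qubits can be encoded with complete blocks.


Each code block uses 28 physical qubits for 3 logical qubit(s).
Number of complete blocks = floor(1034 / 28) = 36
Logical qubits = 36 * 3
= 108

108


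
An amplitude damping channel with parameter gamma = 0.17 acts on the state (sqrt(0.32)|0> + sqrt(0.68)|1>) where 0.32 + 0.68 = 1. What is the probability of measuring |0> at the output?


For amplitude damping with parameter gamma on state sqrt(a)|0> + sqrt(b)|1>:
alpha^2 = 0.32, beta^2 = 0.68
P(|0>) = alpha^2 + gamma * beta^2
= 0.32 + 0.17 * 0.68
= 0.32 + 0.1156
= 0.4356

0.4356


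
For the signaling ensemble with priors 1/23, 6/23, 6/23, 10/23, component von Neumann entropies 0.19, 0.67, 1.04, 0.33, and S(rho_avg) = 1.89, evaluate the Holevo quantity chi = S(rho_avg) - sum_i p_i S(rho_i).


chi = S(rho) - sum_i p_i * S(rho_i)
Weighted entropy = 1/23 * 0.19 + 6/23 * 0.67 + 6/23 * 1.04 + 10/23 * 0.33
= 0.5978
chi = 1.89 - 0.5978
= 1.2922

1.2922


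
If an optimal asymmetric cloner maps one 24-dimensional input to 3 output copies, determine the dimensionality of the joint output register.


Output space = H^(tensor 3) where dim(H) = 24
dim = 24^3
= 576 (after 2 factors)
= 13824 (after 3 factors)
= 13824

13824


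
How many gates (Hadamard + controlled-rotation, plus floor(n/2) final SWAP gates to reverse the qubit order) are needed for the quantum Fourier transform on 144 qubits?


Hadamard gates: 144
Controlled rotations: n*(n-1)/2 = 144*143/2 = 10296
SWAP gates: floor(n/2) = floor(144/2) = 72
Total = 144 + 10296 + 72
= 10512

10512


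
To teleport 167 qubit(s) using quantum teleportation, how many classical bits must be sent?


Quantum teleportation requires 2 classical bits per qubit teleported.
167 qubit(s) -> 2 * 167 = 334 classical bits

334


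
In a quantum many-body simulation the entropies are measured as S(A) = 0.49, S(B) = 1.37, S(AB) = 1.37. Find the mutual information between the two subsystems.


I(A:B) = S(A) + S(B) - S(AB)
= 0.49 + 1.37 - 1.37
= 0.4900

0.4900


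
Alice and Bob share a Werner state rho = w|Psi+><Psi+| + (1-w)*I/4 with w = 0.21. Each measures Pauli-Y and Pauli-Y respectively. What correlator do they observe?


|Psi+> = (|01> + |10>)/sqrt(2)
For the pure Bell state, <Y_A Y_B> = +1 (Bell-state Pauli correlator).
The maximally-mixed part I/4 has tr(I/4 * P tensor P) = 0 for any traceless Pauli P.
So <Y_A Y_B>_rho = w * (+1) + (1 - w) * 0
= 0.21 * (+1)
= 0.2100

0.2100


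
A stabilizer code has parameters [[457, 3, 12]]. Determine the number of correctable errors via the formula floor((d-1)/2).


Code parameters: [[457, 3, 12]], distance d = 12.
Number of correctable errors = floor((d-1)/2)
= floor((12 - 1)/2)
= floor(11/2)
= 5

5


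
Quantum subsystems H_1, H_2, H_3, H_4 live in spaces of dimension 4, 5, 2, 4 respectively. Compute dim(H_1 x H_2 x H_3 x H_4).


dim(H_1 x H_2 x H_3 x H_4) = 4 * 5 * 2 * 4
= 20 * 2 * 4
= 40 * 4
= 160

160


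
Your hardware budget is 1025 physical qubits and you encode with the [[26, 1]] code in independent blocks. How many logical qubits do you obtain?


Each code block uses 26 physical qubits for 1 logical qubit(s).
Number of complete blocks = floor(1025 / 26) = 39
Logical qubits = 39 * 1
= 39

39


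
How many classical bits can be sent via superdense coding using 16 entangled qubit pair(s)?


Superdense coding allows 2 classical bits per shared entangled pair.
16 pair(s) -> 2 * 16 = 32 classical bits

32


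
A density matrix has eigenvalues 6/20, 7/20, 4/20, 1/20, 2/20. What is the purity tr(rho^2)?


tr(rho^2) = sum of eigenvalues squared
= (6/20)^2 + (7/20)^2 + (4/20)^2 + (1/20)^2 + (2/20)^2
= (36 + 49 + 16 + 1 + 4) / 400
= 106/400
= 0.2650

0.2650


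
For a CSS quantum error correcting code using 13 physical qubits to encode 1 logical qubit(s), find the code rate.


Code rate R = k/n
= 1/13
= 0.0769

0.0769


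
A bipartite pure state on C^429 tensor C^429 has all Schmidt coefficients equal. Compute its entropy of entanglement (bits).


For a maximally entangled state in d x d:
S = log2(d) = log2(429)
= 8.7448

8.7448


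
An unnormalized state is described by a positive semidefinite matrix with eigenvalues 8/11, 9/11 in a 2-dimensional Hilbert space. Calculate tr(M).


tr(M) = sum of eigenvalues
= 8/11 + 9/11
= 17/11
= 1.5455

1.5455


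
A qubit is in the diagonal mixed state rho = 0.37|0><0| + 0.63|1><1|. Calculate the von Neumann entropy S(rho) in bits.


S = -p*log2(p) - (1-p)*log2(1-p)
p = 0.3700, 1-p = 0.6300
= -0.3700 * log2(0.3700) - 0.6300 * log2(0.6300)
= -(-0.5307) - (-0.4199)
= 0.9507

0.9507


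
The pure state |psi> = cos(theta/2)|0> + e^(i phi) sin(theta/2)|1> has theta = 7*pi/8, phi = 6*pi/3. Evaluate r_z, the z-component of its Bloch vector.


theta = 2.7489, phi = 6.2832
r_z = cos(theta) = -0.9239

-0.9239


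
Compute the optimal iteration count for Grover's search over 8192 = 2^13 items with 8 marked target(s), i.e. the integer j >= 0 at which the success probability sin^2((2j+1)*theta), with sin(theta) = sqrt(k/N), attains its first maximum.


After j Grover iterations the success probability is P(j) = sin^2((2j+1)*theta), where sin(theta) = sqrt(k/N).
N = 2^13 = 8192, k = 8
sin(theta) = sqrt(k/N) = 0.03125
theta = arcsin(sqrt(k/N)) = 0.0312550885 rad
P(j) reaches its first maximum when (2j+1)*theta is as close as possible to pi/2, i.e. j = round(pi/(4*theta) - 1/2).
pi/(4*theta) - 1/2 = 24.6286
(For comparison, the common estimate pi/4 * sqrt(N/k) = 25.1327; the exact maximiser is used here.)
Optimal iterations = 25

25


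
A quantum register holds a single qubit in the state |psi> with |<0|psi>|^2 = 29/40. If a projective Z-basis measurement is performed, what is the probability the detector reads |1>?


|alpha|^2 = 29/40 = 0.7250
|beta|^2 = 1 - 29/40 = 11/40 = 0.2750
P(|1>) = |beta|^2 = 0.2750

0.2750


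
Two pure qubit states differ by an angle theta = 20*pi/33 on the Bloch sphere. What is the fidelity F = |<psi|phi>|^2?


For states separated by angle theta on Bloch sphere:
F = cos^2(theta/2)
theta = 20*pi/33 = 1.9040
theta/2 = 0.9520
cos(theta/2) = 0.5801
F = 0.3365

0.3365


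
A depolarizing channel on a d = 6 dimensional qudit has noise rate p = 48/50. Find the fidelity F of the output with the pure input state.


F = (1-p) + p/d
= (1 - 0.9600) + 0.9600/6
= 0.0400 + 0.1600
= 0.2000

0.2000


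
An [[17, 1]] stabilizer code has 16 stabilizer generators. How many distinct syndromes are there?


Each stabilizer generator gives a binary (+1 or -1) measurement outcome.
With 16 independent generators:
Total syndromes = 2^16
= 65536

65536


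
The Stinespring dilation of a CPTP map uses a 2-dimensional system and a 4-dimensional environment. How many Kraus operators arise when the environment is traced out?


Tracing out the environment in an orthonormal basis {|i>_E} gives Kraus operators K_i = <i|_E U |0>_E.
Number of Kraus operators = dim(H_env) = d_env
= 4

4


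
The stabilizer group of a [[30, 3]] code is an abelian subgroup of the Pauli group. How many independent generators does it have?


For an [[n,k]] stabilizer code:
Number of stabilizer generators = n - k
= 30 - 3
= 27

27


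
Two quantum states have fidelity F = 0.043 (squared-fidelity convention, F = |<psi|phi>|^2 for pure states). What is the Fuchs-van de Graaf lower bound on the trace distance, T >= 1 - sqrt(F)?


Fuchs-van de Graaf (squared-fidelity convention): 1 - sqrt(F) <= T <= sqrt(1 - F).
Lower bound: T >= 1 - sqrt(F)
sqrt(F) = sqrt(0.043) = 0.2074
T >= 1 - 0.2074
T >= 0.7926

0.7926


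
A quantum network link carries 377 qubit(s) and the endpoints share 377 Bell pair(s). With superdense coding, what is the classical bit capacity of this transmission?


Superdense coding allows 2 classical bits per shared entangled pair.
377 pair(s) -> 2 * 377 = 754 classical bits

754


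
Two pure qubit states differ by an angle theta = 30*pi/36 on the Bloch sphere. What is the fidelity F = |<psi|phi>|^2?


For states separated by angle theta on Bloch sphere:
F = cos^2(theta/2)
theta = 30*pi/36 = 2.6180
theta/2 = 1.3090
cos(theta/2) = 0.2588
F = 0.0670

0.0670


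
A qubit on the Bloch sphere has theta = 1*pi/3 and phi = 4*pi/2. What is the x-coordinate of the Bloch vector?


theta = 1.0472, phi = 6.2832
r_x = sin(theta)*cos(phi) = 0.8660 * 1.0000
r_x = 0.8660

0.8660


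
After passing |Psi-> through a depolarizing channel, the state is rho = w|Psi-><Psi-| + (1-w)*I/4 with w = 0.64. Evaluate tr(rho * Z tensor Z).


|Psi-> = (|01> - |10>)/sqrt(2)
For the pure Bell state, <Z_A Z_B> = -1 (Bell-state Pauli correlator).
The maximally-mixed part I/4 has tr(I/4 * P tensor P) = 0 for any traceless Pauli P.
So <Z_A Z_B>_rho = w * (-1) + (1 - w) * 0
= 0.64 * (-1)
= -0.6400

-0.6400


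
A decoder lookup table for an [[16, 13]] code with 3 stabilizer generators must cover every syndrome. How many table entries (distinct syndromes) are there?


Each stabilizer generator gives a binary (+1 or -1) measurement outcome.
With 3 independent generators:
Total syndromes = 2^3
= 8

8


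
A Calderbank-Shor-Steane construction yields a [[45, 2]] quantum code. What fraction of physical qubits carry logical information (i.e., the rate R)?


Code rate R = k/n
= 2/45
= 0.0444

0.0444


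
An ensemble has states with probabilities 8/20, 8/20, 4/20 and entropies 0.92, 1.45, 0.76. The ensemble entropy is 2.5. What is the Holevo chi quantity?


chi = S(rho) - sum_i p_i * S(rho_i)
Weighted entropy = 8/20 * 0.92 + 8/20 * 1.45 + 4/20 * 0.76
= 1.1000
chi = 2.5 - 1.1000
= 1.4000

1.4000


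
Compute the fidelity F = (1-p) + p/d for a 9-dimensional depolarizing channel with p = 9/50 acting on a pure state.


F = (1-p) + p/d
= (1 - 0.1800) + 0.1800/9
= 0.8200 + 0.0200
= 0.8400

0.8400


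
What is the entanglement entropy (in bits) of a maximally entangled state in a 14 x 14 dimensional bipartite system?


For a maximally entangled state in d x d:
S = log2(d) = log2(14)
= 3.8074

3.8074


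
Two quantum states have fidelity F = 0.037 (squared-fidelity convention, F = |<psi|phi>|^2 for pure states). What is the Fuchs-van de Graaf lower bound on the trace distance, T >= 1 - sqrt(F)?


Fuchs-van de Graaf (squared-fidelity convention): 1 - sqrt(F) <= T <= sqrt(1 - F).
Lower bound: T >= 1 - sqrt(F)
sqrt(F) = sqrt(0.037) = 0.1924
T >= 1 - 0.1924
T >= 0.8076

0.8076


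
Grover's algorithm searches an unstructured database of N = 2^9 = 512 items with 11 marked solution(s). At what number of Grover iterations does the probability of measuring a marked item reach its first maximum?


After j Grover iterations the success probability is P(j) = sin^2((2j+1)*theta), where sin(theta) = sqrt(k/N).
N = 2^9 = 512, k = 11
sin(theta) = sqrt(k/N) = 0.1465754925
theta = arcsin(sqrt(k/N)) = 0.1471054797 rad
P(j) reaches its first maximum when (2j+1)*theta is as close as possible to pi/2, i.e. j = round(pi/(4*theta) - 1/2).
pi/(4*theta) - 1/2 = 4.8390
(For comparison, the common estimate pi/4 * sqrt(N/k) = 5.3583; the exact maximiser is used here.)
Optimal iterations = 5

5


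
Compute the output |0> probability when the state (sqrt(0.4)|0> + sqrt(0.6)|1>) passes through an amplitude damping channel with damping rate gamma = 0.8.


For amplitude damping with parameter gamma on state sqrt(a)|0> + sqrt(b)|1>:
alpha^2 = 0.4, beta^2 = 0.6
P(|0>) = alpha^2 + gamma * beta^2
= 0.4 + 0.8 * 0.6
= 0.4 + 0.4800
= 0.8800

0.8800


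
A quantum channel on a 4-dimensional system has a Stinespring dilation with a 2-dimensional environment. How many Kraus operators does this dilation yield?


Tracing out the environment in an orthonormal basis {|i>_E} gives Kraus operators K_i = <i|_E U |0>_E.
Number of Kraus operators = dim(H_env) = d_env
= 2

2


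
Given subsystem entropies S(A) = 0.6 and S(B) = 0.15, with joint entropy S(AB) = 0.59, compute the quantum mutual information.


I(A:B) = S(A) + S(B) - S(AB)
= 0.6 + 0.15 - 0.59
= 0.1600

0.1600


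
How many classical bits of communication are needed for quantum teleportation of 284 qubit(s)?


Quantum teleportation requires 2 classical bits per qubit teleported.
284 qubit(s) -> 2 * 284 = 568 classical bits

568


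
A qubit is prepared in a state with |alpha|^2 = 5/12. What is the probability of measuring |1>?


|alpha|^2 = 5/12 = 0.4167
|beta|^2 = 1 - 5/12 = 7/12 = 0.5833
P(|1>) = |beta|^2 = 0.5833

0.5833


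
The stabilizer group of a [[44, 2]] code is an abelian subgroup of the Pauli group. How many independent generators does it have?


For an [[n,k]] stabilizer code:
Number of stabilizer generators = n - k
= 44 - 2
= 42

42


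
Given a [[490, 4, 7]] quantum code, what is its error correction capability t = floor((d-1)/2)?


Code parameters: [[490, 4, 7]], distance d = 7.
Number of correctable errors = floor((d-1)/2)
= floor((7 - 1)/2)
= floor(6/2)
= 3

3


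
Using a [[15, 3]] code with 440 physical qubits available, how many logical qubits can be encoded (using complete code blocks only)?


Each code block uses 15 physical qubits for 3 logical qubit(s).
Number of complete blocks = floor(440 / 15) = 29
Logical qubits = 29 * 3
= 87

87


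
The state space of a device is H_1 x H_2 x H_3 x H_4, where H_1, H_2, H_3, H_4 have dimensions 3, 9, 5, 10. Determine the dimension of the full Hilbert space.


dim(H_1 x H_2 x H_3 x H_4) = 3 * 9 * 5 * 10
= 27 * 5 * 10
= 135 * 10
= 1350

1350


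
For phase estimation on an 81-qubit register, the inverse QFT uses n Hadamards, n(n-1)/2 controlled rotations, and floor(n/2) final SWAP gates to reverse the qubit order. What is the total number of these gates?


Hadamard gates: 81
Controlled rotations: n*(n-1)/2 = 81*80/2 = 3240
SWAP gates: floor(n/2) = floor(81/2) = 40
Total = 81 + 3240 + 40
= 3361

3361


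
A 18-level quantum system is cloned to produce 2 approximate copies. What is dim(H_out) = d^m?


Output space = H^(tensor 2) where dim(H) = 18
dim = 18^2
= 324

324


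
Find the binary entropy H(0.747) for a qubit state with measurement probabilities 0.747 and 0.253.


S = -p*log2(p) - (1-p)*log2(1-p)
p = 0.7470, 1-p = 0.2530
= -0.7470 * log2(0.7470) - 0.2530 * log2(0.2530)
= -(-0.3144) - (-0.5016)
= 0.8160

0.8160


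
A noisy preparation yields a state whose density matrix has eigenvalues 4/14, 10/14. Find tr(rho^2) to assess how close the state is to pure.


tr(rho^2) = sum of eigenvalues squared
= (4/14)^2 + (10/14)^2
= (16 + 100) / 196
= 116/196
= 0.5918

0.5918


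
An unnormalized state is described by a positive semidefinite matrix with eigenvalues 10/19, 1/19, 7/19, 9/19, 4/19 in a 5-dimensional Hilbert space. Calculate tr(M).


tr(M) = sum of eigenvalues
= 10/19 + 1/19 + 7/19 + 9/19 + 4/19
= 31/19
= 1.6316

1.6316


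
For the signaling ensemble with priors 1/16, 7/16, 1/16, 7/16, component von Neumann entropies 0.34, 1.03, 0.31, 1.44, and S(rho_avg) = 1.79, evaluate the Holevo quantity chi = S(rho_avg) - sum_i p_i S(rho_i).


chi = S(rho) - sum_i p_i * S(rho_i)
Weighted entropy = 1/16 * 0.34 + 7/16 * 1.03 + 1/16 * 0.31 + 7/16 * 1.44
= 1.1213
chi = 1.79 - 1.1213
= 0.6687

0.6687


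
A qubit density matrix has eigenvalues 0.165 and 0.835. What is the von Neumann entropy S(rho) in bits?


S = -p*log2(p) - (1-p)*log2(1-p)
p = 0.1650, 1-p = 0.8350
= -0.1650 * log2(0.1650) - 0.8350 * log2(0.8350)
= -(-0.4289) - (-0.2172)
= 0.6461

0.6461


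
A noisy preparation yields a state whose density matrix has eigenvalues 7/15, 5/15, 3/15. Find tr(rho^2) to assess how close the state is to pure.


tr(rho^2) = sum of eigenvalues squared
= (7/15)^2 + (5/15)^2 + (3/15)^2
= (49 + 25 + 9) / 225
= 83/225
= 0.3689

0.3689


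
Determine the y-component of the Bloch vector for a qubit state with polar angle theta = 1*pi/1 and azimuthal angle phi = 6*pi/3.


theta = 3.1416, phi = 6.2832
r_y = sin(theta)*sin(phi) = 0.0000 * 0.0000
r_y = 0.0000

0.0000


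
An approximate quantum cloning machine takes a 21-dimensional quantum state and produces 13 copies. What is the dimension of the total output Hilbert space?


Output space = H^(tensor 13) where dim(H) = 21
dim = 21^13
= 441 (after 2 factors)
= 9261 (after 3 factors)
= 194481 (after 4 factors)
= 4084101 (after 5 factors)
= 85766121 (after 6 factors)
= 1801088541 (after 7 factors)
= 37822859361 (after 8 factors)
= 794280046581 (after 9 factors)
= 16679880978201 (after 10 factors)
= 350277500542221 (after 11 factors)
= 7355827511386641 (after 12 factors)
= 154472377739119461 (after 13 factors)
= 154472377739119461

154472377739119461


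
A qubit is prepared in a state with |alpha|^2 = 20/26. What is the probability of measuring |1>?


|alpha|^2 = 20/26 = 0.7692
|beta|^2 = 1 - 20/26 = 6/26 = 0.2308
P(|1>) = |beta|^2 = 0.2308

0.2308


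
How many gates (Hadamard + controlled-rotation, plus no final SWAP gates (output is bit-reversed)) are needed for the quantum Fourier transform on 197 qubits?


Hadamard gates: 197
Controlled rotations: n*(n-1)/2 = 197*196/2 = 19306
SWAP gates: 0 (omitted)
Total = 197 + 19306
= 19503

19503


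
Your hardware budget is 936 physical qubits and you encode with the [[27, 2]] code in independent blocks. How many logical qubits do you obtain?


Each code block uses 27 physical qubits for 2 logical qubit(s).
Number of complete blocks = floor(936 / 27) = 34
Logical qubits = 34 * 2
= 68

68


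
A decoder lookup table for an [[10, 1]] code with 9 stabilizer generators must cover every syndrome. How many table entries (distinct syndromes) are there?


Each stabilizer generator gives a binary (+1 or -1) measurement outcome.
With 9 independent generators:
Total syndromes = 2^9
= 512

512


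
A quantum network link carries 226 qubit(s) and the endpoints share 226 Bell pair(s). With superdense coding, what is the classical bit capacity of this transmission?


Superdense coding allows 2 classical bits per shared entangled pair.
226 pair(s) -> 2 * 226 = 452 classical bits

452


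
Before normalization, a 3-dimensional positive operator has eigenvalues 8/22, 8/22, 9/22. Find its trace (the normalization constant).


tr(M) = sum of eigenvalues
= 8/22 + 8/22 + 9/22
= 25/22
= 1.1364

1.1364


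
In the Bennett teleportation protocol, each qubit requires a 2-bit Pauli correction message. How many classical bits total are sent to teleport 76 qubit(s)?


Quantum teleportation requires 2 classical bits per qubit teleported.
76 qubit(s) -> 2 * 76 = 152 classical bits

152


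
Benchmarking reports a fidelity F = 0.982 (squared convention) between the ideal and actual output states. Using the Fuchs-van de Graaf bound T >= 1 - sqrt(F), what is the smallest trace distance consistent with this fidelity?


Fuchs-van de Graaf (squared-fidelity convention): 1 - sqrt(F) <= T <= sqrt(1 - F).
Lower bound: T >= 1 - sqrt(F)
sqrt(F) = sqrt(0.982) = 0.9910
T >= 1 - 0.9910
T >= 0.0090

0.0090


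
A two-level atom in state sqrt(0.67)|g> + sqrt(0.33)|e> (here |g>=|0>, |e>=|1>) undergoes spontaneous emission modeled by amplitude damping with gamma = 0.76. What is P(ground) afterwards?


For amplitude damping with parameter gamma on state sqrt(a)|0> + sqrt(b)|1>:
alpha^2 = 0.67, beta^2 = 0.33
P(|0>) = alpha^2 + gamma * beta^2
= 0.67 + 0.76 * 0.33
= 0.67 + 0.2508
= 0.9208

0.9208


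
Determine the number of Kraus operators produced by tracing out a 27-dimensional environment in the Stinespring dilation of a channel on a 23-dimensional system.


Tracing out the environment in an orthonormal basis {|i>_E} gives Kraus operators K_i = <i|_E U |0>_E.
Number of Kraus operators = dim(H_env) = d_env
= 27

27


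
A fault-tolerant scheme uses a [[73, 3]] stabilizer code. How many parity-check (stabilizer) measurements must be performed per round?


For an [[n,k]] stabilizer code:
Number of stabilizer generators = n - k
= 73 - 3
= 70

70


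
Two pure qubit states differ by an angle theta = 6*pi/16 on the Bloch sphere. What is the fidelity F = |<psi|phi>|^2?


For states separated by angle theta on Bloch sphere:
F = cos^2(theta/2)
theta = 6*pi/16 = 1.1781
theta/2 = 0.5890
cos(theta/2) = 0.8315
F = 0.6913

0.6913


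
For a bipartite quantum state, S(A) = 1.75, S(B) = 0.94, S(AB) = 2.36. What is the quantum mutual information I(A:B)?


I(A:B) = S(A) + S(B) - S(AB)
= 1.75 + 0.94 - 2.36
= 0.3300

0.3300


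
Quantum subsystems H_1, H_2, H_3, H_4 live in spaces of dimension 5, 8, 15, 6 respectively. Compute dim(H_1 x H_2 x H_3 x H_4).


dim(H_1 x H_2 x H_3 x H_4) = 5 * 8 * 15 * 6
= 40 * 15 * 6
= 600 * 6
= 3600

3600


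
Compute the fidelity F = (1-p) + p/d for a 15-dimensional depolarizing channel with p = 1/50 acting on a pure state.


F = (1-p) + p/d
= (1 - 0.0200) + 0.0200/15
= 0.9800 + 0.0013
= 0.9813

0.9813


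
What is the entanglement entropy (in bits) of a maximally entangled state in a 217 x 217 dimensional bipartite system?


For a maximally entangled state in d x d:
S = log2(d) = log2(217)
= 7.7616

7.7616


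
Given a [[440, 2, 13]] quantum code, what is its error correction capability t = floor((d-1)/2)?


Code parameters: [[440, 2, 13]], distance d = 13.
Number of correctable errors = floor((d-1)/2)
= floor((13 - 1)/2)
= floor(12/2)
= 6

6


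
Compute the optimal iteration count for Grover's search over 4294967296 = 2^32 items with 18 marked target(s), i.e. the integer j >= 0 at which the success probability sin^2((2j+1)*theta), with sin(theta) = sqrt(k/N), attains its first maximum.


After j Grover iterations the success probability is P(j) = sin^2((2j+1)*theta), where sin(theta) = sqrt(k/N).
N = 2^32 = 4294967296, k = 18
sin(theta) = sqrt(k/N) = 6.473755931e-05
theta = arcsin(sqrt(k/N)) = 6.473755936e-05 rad
P(j) reaches its first maximum when (2j+1)*theta is as close as possible to pi/2, i.e. j = round(pi/(4*theta) - 1/2).
pi/(4*theta) - 1/2 = 12131.5323
(For comparison, the common estimate pi/4 * sqrt(N/k) = 12132.0323; the exact maximiser is used here.)
Optimal iterations = 12132

12132


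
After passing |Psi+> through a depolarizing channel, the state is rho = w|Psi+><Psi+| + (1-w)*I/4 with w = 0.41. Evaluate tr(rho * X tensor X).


|Psi+> = (|01> + |10>)/sqrt(2)
For the pure Bell state, <X_A X_B> = +1 (Bell-state Pauli correlator).
The maximally-mixed part I/4 has tr(I/4 * P tensor P) = 0 for any traceless Pauli P.
So <X_A X_B>_rho = w * (+1) + (1 - w) * 0
= 0.41 * (+1)
= 0.4100

0.4100


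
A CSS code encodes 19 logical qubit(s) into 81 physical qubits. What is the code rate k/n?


Code rate R = k/n
= 19/81
= 0.2346

0.2346


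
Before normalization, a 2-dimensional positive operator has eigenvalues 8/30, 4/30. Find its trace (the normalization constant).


tr(M) = sum of eigenvalues
= 8/30 + 4/30
= 12/30
= 0.4000

0.4000


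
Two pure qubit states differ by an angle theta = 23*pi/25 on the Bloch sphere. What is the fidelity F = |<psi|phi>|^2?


For states separated by angle theta on Bloch sphere:
F = cos^2(theta/2)
theta = 23*pi/25 = 2.8903
theta/2 = 1.4451
cos(theta/2) = 0.1253
F = 0.0157

0.0157


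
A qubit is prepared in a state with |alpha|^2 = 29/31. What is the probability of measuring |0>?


|alpha|^2 = 29/31 = 0.9355
|beta|^2 = 1 - 29/31 = 2/31 = 0.0645
P(|0>) = |alpha|^2 = 0.9355

0.9355


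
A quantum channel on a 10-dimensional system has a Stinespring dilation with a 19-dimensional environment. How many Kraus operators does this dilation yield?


Tracing out the environment in an orthonormal basis {|i>_E} gives Kraus operators K_i = <i|_E U |0>_E.
Number of Kraus operators = dim(H_env) = d_env
= 19

19


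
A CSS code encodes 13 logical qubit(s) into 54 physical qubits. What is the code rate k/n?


Code rate R = k/n
= 13/54
= 0.2407

0.2407


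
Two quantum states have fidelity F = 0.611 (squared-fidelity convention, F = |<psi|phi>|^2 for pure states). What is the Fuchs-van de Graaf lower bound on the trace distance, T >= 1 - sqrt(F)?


Fuchs-van de Graaf (squared-fidelity convention): 1 - sqrt(F) <= T <= sqrt(1 - F).
Lower bound: T >= 1 - sqrt(F)
sqrt(F) = sqrt(0.611) = 0.7817
T >= 1 - 0.7817
T >= 0.2183

0.2183


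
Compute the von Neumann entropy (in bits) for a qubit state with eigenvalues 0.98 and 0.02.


S = -p*log2(p) - (1-p)*log2(1-p)
p = 0.9800, 1-p = 0.0200
= -0.9800 * log2(0.9800) - 0.0200 * log2(0.0200)
= -(-0.0286) - (-0.1129)
= 0.1414

0.1414


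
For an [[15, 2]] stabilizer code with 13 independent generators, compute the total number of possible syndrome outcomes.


Each stabilizer generator gives a binary (+1 or -1) measurement outcome.
With 13 independent generators:
Total syndromes = 2^13
= 8192

8192


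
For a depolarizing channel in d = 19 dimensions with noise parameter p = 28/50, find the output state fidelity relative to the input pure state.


F = (1-p) + p/d
= (1 - 0.5600) + 0.5600/19
= 0.4400 + 0.0295
= 0.4695

0.4695


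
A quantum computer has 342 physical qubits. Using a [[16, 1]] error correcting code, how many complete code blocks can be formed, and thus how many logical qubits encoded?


Each code block uses 16 physical qubits for 1 logical qubit(s).
Number of complete blocks = floor(342 / 16) = 21
Logical qubits = 21 * 1
= 21

21


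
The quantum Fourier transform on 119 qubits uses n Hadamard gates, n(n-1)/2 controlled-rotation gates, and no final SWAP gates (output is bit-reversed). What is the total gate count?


Hadamard gates: 119
Controlled rotations: n*(n-1)/2 = 119*118/2 = 7021
SWAP gates: 0 (omitted)
Total = 119 + 7021
= 7140

7140


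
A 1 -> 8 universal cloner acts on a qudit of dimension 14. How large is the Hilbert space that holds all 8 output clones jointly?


Output space = H^(tensor 8) where dim(H) = 14
dim = 14^8
= 196 (after 2 factors)
= 2744 (after 3 factors)
= 38416 (after 4 factors)
= 537824 (after 5 factors)
= 7529536 (after 6 factors)
= 105413504 (after 7 factors)
= 1475789056 (after 8 factors)
= 1475789056

1475789056


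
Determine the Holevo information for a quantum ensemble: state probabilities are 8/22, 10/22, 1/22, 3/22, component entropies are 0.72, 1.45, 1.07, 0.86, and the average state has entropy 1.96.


chi = S(rho) - sum_i p_i * S(rho_i)
Weighted entropy = 8/22 * 0.72 + 10/22 * 1.45 + 1/22 * 1.07 + 3/22 * 0.86
= 1.0868
chi = 1.96 - 1.0868
= 0.8732

0.8732


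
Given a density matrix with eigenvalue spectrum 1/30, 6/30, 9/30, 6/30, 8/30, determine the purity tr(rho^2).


tr(rho^2) = sum of eigenvalues squared
= (1/30)^2 + (6/30)^2 + (9/30)^2 + (6/30)^2 + (8/30)^2
= (1 + 36 + 81 + 36 + 64) / 900
= 218/900
= 0.2422

0.2422


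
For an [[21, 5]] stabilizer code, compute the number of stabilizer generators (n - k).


For an [[n,k]] stabilizer code:
Number of stabilizer generators = n - k
= 21 - 5
= 16

16


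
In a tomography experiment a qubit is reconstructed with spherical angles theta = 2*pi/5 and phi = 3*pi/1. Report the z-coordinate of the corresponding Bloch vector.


theta = 1.2566, phi = 9.4248
r_z = cos(theta) = 0.3090

0.3090


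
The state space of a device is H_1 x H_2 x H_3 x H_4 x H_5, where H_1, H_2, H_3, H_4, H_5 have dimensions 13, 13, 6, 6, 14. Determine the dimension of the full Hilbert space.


dim(H_1 x H_2 x H_3 x H_4 x H_5) = 13 * 13 * 6 * 6 * 14
= 169 * 6 * 6 * 14
= 1014 * 6 * 14
= 6084 * 14
= 85176

85176


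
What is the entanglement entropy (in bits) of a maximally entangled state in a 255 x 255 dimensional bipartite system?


For a maximally entangled state in d x d:
S = log2(d) = log2(255)
= 7.9944

7.9944


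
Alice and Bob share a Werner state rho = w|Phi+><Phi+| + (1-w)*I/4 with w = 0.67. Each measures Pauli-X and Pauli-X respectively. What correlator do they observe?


|Phi+> = (|00> + |11>)/sqrt(2)
For the pure Bell state, <X_A X_B> = +1 (Bell-state Pauli correlator).
The maximally-mixed part I/4 has tr(I/4 * P tensor P) = 0 for any traceless Pauli P.
So <X_A X_B>_rho = w * (+1) + (1 - w) * 0
= 0.67 * (+1)
= 0.6700

0.6700


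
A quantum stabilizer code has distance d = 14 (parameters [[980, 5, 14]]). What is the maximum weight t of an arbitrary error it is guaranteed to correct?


Code parameters: [[980, 5, 14]], distance d = 14.
Number of correctable errors = floor((d-1)/2)
= floor((14 - 1)/2)
= floor(13/2)
= 6

6


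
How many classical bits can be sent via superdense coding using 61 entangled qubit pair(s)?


Superdense coding allows 2 classical bits per shared entangled pair.
61 pair(s) -> 2 * 61 = 122 classical bits

122


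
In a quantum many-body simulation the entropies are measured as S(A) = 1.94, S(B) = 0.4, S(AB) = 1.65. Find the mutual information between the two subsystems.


I(A:B) = S(A) + S(B) - S(AB)
= 1.94 + 0.4 - 1.65
= 0.6900

0.6900


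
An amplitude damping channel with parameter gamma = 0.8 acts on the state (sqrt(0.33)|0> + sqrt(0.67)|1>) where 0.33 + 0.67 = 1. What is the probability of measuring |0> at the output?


For amplitude damping with parameter gamma on state sqrt(a)|0> + sqrt(b)|1>:
alpha^2 = 0.33, beta^2 = 0.67
P(|0>) = alpha^2 + gamma * beta^2
= 0.33 + 0.8 * 0.67
= 0.33 + 0.5360
= 0.8660

0.8660


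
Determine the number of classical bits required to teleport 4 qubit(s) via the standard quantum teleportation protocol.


Quantum teleportation requires 2 classical bits per qubit teleported.
4 qubit(s) -> 2 * 4 = 8 classical bits

8


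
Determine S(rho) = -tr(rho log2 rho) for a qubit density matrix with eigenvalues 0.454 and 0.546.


S = -p*log2(p) - (1-p)*log2(1-p)
p = 0.4540, 1-p = 0.5460
= -0.4540 * log2(0.4540) - 0.5460 * log2(0.5460)
= -(-0.5172) - (-0.4767)
= 0.9939

0.9939


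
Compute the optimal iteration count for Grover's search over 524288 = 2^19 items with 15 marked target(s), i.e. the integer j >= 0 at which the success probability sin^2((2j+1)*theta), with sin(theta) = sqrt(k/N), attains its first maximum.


After j Grover iterations the success probability is P(j) = sin^2((2j+1)*theta), where sin(theta) = sqrt(k/N).
N = 2^19 = 524288, k = 15
sin(theta) = sqrt(k/N) = 0.005348853101
theta = arcsin(sqrt(k/N)) = 0.005348878606 rad
P(j) reaches its first maximum when (2j+1)*theta is as close as possible to pi/2, i.e. j = round(pi/(4*theta) - 1/2).
pi/(4*theta) - 1/2 = 146.3342
(For comparison, the common estimate pi/4 * sqrt(N/k) = 146.8349; the exact maximiser is used here.)
Optimal iterations = 146

146
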